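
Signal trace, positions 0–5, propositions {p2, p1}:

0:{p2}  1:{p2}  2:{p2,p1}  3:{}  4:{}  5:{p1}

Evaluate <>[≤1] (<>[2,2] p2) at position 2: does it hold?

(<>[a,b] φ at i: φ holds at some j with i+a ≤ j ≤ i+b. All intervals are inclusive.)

Check <>[2,2] p2 at each j in [2,3]:
  j=2: fails (none in [4,4])
  j=3: fails (none in [5,5])
No position in the window satisfies it → formula fails.

False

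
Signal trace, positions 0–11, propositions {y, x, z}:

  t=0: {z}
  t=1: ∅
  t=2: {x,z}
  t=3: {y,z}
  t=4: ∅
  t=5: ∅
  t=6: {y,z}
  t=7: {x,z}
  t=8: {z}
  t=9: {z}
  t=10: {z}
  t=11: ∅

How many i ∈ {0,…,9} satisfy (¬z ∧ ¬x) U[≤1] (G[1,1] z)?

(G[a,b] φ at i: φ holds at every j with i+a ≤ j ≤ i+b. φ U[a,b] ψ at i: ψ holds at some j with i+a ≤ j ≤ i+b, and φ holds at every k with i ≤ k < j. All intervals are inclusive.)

Evaluate at each i in [0,9]:
  i=0: ✗ (lhs fails at k=0 before rhs at j=1)
  i=1: ✓ (rhs at j=1)
  i=2: ✓ (rhs at j=2)
  i=3: ✗ (no rhs in [3,4])
  i=4: ✓ (rhs at j=5; lhs holds on [4,4])
  i=5: ✓ (rhs at j=5)
  i=6: ✓ (rhs at j=6)
  i=7: ✓ (rhs at j=7)
  i=8: ✓ (rhs at j=8)
  i=9: ✓ (rhs at j=9)
Positions where it holds: {1, 2, 4, 5, 6, 7, 8, 9} → 8.

8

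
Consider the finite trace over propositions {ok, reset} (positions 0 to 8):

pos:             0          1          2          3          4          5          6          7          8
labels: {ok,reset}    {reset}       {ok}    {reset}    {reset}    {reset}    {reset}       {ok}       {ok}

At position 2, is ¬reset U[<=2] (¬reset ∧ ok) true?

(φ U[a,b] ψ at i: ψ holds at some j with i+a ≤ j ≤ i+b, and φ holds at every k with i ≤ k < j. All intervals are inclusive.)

True

Need some j in [2,4] with (¬reset ∧ ok), and ¬reset at every k in [2,j-1].
  j=2: (¬reset ∧ ok) holds; no prefix to check → satisfied.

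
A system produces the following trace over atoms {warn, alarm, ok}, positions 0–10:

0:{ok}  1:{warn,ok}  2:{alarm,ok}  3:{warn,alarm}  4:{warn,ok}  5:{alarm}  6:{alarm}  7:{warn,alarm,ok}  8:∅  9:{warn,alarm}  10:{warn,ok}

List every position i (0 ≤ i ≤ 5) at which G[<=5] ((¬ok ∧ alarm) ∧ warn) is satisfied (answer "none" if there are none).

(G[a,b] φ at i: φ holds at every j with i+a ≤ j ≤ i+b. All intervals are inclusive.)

none

Evaluate at each i in [0,5]:
  i=0: ✗ (fails at j=0)
  i=1: ✗ (fails at j=1)
  i=2: ✗ (fails at j=2)
  i=3: ✗ (fails at j=4)
  i=4: ✗ (fails at j=4)
  i=5: ✗ (fails at j=5)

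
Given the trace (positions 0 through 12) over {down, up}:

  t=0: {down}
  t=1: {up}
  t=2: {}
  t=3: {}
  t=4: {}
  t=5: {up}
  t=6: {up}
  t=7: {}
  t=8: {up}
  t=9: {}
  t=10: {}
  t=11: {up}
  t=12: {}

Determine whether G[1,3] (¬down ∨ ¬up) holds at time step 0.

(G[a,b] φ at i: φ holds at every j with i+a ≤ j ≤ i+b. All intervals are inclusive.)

Yes

Check (¬down ∨ ¬up) at every j in [1,3]:
  j=1: true
  j=2: true
  j=3: true
All positions satisfy it → formula holds.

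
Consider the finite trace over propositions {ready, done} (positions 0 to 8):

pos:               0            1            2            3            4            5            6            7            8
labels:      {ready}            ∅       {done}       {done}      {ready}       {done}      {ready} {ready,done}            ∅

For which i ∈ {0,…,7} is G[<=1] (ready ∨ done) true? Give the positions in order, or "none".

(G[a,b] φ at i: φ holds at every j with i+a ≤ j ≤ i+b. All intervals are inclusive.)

Evaluate at each i in [0,7]:
  i=0: ✗ (fails at j=1)
  i=1: ✗ (fails at j=1)
  i=2: ✓ (all of [2,3])
  i=3: ✓ (all of [3,4])
  i=4: ✓ (all of [4,5])
  i=5: ✓ (all of [5,6])
  i=6: ✓ (all of [6,7])
  i=7: ✗ (fails at j=8)

2, 3, 4, 5, 6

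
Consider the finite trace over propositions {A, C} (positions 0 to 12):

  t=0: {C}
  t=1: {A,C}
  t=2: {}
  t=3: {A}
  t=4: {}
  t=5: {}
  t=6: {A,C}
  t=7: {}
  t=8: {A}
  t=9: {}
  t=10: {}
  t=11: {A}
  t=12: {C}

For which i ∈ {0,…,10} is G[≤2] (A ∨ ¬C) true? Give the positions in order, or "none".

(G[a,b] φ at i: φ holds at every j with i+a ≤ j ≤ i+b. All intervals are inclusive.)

Evaluate at each i in [0,10]:
  i=0: ✗ (fails at j=0)
  i=1: ✓ (all of [1,3])
  i=2: ✓ (all of [2,4])
  i=3: ✓ (all of [3,5])
  i=4: ✓ (all of [4,6])
  i=5: ✓ (all of [5,7])
  i=6: ✓ (all of [6,8])
  i=7: ✓ (all of [7,9])
  i=8: ✓ (all of [8,10])
  i=9: ✓ (all of [9,11])
  i=10: ✗ (fails at j=12)

1, 2, 3, 4, 5, 6, 7, 8, 9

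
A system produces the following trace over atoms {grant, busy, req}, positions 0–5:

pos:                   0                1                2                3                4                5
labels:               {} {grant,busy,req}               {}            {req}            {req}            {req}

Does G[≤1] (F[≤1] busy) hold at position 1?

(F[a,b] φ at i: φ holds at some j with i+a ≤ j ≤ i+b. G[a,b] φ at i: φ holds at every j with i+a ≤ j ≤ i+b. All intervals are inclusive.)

Check F[≤1] busy at every j in [1,2]:
  j=1: holds (witness at 1)
  j=2: fails (none in [2,3])
Fails at j=2 → formula fails.

Does not hold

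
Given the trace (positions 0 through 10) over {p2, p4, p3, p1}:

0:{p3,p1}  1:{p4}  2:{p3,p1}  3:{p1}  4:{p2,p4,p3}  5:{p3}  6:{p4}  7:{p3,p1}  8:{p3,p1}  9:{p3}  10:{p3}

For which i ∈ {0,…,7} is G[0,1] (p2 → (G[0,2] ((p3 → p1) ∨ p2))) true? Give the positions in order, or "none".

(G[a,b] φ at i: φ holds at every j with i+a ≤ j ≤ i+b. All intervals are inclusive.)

Evaluate at each i in [0,7]:
  i=0: ✓ (all of [0,1])
  i=1: ✓ (all of [1,2])
  i=2: ✓ (all of [2,3])
  i=3: ✗ (fails at j=4)
  i=4: ✗ (fails at j=4)
  i=5: ✓ (all of [5,6])
  i=6: ✓ (all of [6,7])
  i=7: ✓ (all of [7,8])

0, 1, 2, 5, 6, 7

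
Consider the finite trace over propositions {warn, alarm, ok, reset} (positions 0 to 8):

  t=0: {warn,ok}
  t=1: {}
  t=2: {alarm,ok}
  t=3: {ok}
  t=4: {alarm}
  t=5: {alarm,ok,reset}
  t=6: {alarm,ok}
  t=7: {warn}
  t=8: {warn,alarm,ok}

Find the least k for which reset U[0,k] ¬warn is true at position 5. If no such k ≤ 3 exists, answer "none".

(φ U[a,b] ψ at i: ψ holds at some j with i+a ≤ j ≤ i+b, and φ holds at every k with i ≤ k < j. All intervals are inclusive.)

0

Need earliest j ≥ 5 with ¬warn, and reset at every k in [5,j-1].
  j=5: rhs holds (empty prefix). k = 0.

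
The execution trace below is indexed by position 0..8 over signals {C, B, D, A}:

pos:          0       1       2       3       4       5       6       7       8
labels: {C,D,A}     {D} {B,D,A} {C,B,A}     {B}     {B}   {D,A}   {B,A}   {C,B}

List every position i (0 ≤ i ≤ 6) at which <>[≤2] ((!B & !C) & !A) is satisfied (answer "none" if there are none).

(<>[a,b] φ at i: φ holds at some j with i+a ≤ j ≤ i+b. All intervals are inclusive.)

0, 1

Evaluate at each i in [0,6]:
  i=0: ✓ (witness j=1)
  i=1: ✓ (witness j=1)
  i=2: ✗ (none in [2,4])
  i=3: ✗ (none in [3,5])
  i=4: ✗ (none in [4,6])
  i=5: ✗ (none in [5,7])
  i=6: ✗ (none in [6,8])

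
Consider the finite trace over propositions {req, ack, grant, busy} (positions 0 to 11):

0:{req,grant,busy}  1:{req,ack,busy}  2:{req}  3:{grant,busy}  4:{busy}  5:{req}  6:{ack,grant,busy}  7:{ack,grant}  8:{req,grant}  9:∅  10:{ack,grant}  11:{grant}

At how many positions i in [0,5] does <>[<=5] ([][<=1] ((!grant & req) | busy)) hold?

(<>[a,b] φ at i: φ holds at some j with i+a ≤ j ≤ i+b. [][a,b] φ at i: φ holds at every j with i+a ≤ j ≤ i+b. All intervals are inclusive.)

6

Evaluate at each i in [0,5]:
  i=0: ✓ (witness j=0)
  i=1: ✓ (witness j=1)
  i=2: ✓ (witness j=2)
  i=3: ✓ (witness j=3)
  i=4: ✓ (witness j=4)
  i=5: ✓ (witness j=5)
Positions where it holds: {0, 1, 2, 3, 4, 5} → 6.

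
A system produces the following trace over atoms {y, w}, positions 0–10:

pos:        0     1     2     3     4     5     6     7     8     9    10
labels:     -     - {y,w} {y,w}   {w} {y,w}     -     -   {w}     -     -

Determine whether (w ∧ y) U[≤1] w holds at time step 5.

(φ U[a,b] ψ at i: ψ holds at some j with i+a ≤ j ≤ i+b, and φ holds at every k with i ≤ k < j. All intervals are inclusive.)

Need some j in [5,6] with w, and (w ∧ y) at every k in [5,j-1].
  j=5: w holds; no prefix to check → satisfied.

Holds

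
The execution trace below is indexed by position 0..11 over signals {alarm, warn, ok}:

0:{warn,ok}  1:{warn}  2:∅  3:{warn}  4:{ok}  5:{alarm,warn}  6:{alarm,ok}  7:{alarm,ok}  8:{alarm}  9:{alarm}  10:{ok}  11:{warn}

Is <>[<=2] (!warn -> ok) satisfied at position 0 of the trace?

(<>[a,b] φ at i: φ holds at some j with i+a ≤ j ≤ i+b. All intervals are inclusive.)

Check (!warn -> ok) at each j in [0,2]:
  j=0: true
  j=1: true
  j=2: false
Found at j=0 → formula holds.

Holds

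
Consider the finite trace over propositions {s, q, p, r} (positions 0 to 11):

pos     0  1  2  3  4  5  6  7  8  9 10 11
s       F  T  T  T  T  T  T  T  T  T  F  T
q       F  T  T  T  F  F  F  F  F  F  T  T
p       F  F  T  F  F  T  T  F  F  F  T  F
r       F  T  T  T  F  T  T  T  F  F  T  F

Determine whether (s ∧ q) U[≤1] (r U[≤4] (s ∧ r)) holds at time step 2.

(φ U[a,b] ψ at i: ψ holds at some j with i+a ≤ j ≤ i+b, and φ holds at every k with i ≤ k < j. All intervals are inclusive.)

Need some j in [2,3] with (r U[≤4] (s ∧ r)), and (s ∧ q) at every k in [2,j-1].
  j=2: (r U[≤4] (s ∧ r)) holds; no prefix to check → satisfied.

Yes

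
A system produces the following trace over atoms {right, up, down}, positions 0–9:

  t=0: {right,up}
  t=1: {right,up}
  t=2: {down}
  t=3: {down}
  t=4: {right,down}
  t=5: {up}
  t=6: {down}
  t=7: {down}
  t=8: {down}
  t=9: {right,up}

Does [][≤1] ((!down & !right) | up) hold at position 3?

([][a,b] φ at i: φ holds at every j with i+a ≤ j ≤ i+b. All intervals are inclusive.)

Check ((!down & !right) | up) at every j in [3,4]:
  j=3: false
  j=4: false
Fails at j=3 → formula fails.

False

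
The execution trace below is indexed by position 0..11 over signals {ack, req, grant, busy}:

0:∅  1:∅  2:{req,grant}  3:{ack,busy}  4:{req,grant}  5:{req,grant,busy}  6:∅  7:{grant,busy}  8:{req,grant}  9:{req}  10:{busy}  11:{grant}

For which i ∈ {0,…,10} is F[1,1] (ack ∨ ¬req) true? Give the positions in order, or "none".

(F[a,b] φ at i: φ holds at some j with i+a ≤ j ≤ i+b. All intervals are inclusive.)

Evaluate at each i in [0,10]:
  i=0: ✓ (witness j=1)
  i=1: ✗ (none in [2,2])
  i=2: ✓ (witness j=3)
  i=3: ✗ (none in [4,4])
  i=4: ✗ (none in [5,5])
  i=5: ✓ (witness j=6)
  i=6: ✓ (witness j=7)
  i=7: ✗ (none in [8,8])
  i=8: ✗ (none in [9,9])
  i=9: ✓ (witness j=10)
  i=10: ✓ (witness j=11)

0, 2, 5, 6, 9, 10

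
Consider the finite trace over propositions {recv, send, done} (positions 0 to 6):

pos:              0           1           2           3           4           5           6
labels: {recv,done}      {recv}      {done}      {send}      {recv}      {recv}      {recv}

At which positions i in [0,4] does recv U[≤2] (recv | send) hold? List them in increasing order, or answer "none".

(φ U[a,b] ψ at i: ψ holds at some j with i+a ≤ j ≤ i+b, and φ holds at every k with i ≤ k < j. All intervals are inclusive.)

Evaluate at each i in [0,4]:
  i=0: ✓ (rhs at j=0)
  i=1: ✓ (rhs at j=1)
  i=2: ✗ (lhs fails at k=2 before rhs at j=3)
  i=3: ✓ (rhs at j=3)
  i=4: ✓ (rhs at j=4)

0, 1, 3, 4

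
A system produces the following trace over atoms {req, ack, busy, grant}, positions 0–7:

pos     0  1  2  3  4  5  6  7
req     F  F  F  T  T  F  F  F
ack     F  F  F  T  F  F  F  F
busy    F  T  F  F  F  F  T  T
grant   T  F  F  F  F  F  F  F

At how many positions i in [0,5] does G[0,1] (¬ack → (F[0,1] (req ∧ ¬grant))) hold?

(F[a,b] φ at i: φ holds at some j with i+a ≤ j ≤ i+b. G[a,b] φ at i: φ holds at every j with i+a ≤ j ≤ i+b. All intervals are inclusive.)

2

Evaluate at each i in [0,5]:
  i=0: ✗ (fails at j=0)
  i=1: ✗ (fails at j=1)
  i=2: ✓ (all of [2,3])
  i=3: ✓ (all of [3,4])
  i=4: ✗ (fails at j=5)
  i=5: ✗ (fails at j=5)
Positions where it holds: {2, 3} → 2.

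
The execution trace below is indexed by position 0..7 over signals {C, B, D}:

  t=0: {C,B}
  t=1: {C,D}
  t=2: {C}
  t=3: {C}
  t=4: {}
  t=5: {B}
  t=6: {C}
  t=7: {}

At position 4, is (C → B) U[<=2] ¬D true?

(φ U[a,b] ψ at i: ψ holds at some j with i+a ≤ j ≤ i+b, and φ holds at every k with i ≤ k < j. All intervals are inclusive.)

Yes

Need some j in [4,6] with ¬D, and (C → B) at every k in [4,j-1].
  j=4: ¬D holds; no prefix to check → satisfied.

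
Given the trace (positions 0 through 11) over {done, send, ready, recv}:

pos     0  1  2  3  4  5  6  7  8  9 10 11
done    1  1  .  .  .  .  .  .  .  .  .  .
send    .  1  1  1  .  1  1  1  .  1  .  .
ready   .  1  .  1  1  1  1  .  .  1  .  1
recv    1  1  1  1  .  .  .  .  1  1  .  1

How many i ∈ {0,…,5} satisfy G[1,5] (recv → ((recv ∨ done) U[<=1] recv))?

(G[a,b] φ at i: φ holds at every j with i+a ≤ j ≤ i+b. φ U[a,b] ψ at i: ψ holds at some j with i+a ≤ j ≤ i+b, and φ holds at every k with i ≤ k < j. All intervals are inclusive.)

6

Evaluate at each i in [0,5]:
  i=0: ✓ (all of [1,5])
  i=1: ✓ (all of [2,6])
  i=2: ✓ (all of [3,7])
  i=3: ✓ (all of [4,8])
  i=4: ✓ (all of [5,9])
  i=5: ✓ (all of [6,10])
Positions where it holds: {0, 1, 2, 3, 4, 5} → 6.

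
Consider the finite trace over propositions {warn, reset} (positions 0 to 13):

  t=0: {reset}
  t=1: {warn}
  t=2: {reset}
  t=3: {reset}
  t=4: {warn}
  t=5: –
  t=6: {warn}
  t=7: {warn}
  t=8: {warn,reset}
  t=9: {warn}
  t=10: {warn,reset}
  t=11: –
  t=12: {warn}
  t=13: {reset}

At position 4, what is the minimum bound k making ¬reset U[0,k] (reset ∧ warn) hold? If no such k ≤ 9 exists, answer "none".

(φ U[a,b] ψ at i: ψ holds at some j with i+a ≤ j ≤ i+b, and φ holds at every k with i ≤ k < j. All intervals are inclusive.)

Need earliest j ≥ 4 with (reset ∧ warn), and ¬reset at every k in [4,j-1].
  j=4: rhs fails.
  j=5: rhs fails.
  j=6: rhs fails.
  j=7: rhs fails.
  j=8: rhs holds; lhs holds on [4,7]. k = 4.

4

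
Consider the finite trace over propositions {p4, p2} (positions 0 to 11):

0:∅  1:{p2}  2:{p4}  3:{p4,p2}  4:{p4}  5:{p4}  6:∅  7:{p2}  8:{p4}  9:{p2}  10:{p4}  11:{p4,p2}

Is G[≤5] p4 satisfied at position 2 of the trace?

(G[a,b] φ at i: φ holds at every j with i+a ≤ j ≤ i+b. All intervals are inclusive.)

No

Check p4 at every j in [2,7]:
  j=2: true
  j=3: true
  j=4: true
  j=5: true
  j=6: false
  j=7: false
Fails at j=6 → formula fails.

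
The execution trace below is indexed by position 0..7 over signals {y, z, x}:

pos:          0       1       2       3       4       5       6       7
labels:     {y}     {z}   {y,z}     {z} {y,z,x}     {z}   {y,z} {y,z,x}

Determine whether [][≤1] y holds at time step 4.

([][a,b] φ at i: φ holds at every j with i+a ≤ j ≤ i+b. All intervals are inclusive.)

Check y at every j in [4,5]:
  j=4: true
  j=5: false
Fails at j=5 → formula fails.

Does not hold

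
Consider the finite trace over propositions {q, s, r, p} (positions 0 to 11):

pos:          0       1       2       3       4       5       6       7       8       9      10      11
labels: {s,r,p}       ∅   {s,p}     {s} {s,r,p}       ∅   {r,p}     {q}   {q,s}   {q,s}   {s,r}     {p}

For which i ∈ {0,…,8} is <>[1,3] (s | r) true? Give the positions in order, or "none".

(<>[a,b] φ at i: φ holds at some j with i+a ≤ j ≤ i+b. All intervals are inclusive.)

Evaluate at each i in [0,8]:
  i=0: ✓ (witness j=2)
  i=1: ✓ (witness j=2)
  i=2: ✓ (witness j=3)
  i=3: ✓ (witness j=4)
  i=4: ✓ (witness j=6)
  i=5: ✓ (witness j=6)
  i=6: ✓ (witness j=8)
  i=7: ✓ (witness j=8)
  i=8: ✓ (witness j=9)

0, 1, 2, 3, 4, 5, 6, 7, 8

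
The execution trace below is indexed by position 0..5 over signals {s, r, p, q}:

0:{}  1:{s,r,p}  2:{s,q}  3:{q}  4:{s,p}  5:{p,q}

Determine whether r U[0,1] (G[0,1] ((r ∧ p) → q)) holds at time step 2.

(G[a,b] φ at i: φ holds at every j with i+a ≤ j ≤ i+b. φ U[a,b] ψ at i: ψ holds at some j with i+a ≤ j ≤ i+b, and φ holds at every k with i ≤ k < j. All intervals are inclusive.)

Holds

Need some j in [2,3] with G[0,1] ((r ∧ p) → q), and r at every k in [2,j-1].
  j=2: G[0,1] ((r ∧ p) → q) holds; no prefix to check → satisfied.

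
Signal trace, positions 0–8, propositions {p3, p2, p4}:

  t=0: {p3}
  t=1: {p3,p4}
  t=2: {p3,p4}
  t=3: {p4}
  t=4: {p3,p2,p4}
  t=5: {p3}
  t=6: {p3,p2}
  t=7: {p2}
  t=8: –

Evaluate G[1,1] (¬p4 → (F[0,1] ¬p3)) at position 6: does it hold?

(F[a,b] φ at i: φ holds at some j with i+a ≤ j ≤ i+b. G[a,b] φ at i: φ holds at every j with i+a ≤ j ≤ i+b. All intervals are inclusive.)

Check (¬p4 → (F[0,1] ¬p3)) at every j in [7,7]:
  j=7: antecedent true; consequent holds (witness at 7) → ✓
All positions satisfy it → formula holds.

Holds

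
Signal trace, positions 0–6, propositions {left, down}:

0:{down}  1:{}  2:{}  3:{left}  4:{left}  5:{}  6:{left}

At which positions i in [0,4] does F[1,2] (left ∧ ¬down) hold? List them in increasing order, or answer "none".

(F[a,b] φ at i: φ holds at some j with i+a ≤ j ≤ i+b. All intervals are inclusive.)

Evaluate at each i in [0,4]:
  i=0: ✗ (none in [1,2])
  i=1: ✓ (witness j=3)
  i=2: ✓ (witness j=3)
  i=3: ✓ (witness j=4)
  i=4: ✓ (witness j=6)

1, 2, 3, 4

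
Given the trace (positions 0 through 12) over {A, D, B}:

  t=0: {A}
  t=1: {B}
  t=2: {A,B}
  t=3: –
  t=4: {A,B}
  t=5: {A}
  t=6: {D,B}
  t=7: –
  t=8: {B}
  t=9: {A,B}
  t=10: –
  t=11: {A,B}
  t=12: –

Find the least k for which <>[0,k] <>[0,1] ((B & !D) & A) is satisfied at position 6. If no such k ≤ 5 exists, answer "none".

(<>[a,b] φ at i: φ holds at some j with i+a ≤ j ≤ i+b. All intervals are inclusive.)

2

Scan j = 6,7,… for <>[0,1] ((B & !D) & A):
  j=6: fails
  j=7: fails
  j=8: holds
First hit at j=8, so smallest k = 8-6 = 2.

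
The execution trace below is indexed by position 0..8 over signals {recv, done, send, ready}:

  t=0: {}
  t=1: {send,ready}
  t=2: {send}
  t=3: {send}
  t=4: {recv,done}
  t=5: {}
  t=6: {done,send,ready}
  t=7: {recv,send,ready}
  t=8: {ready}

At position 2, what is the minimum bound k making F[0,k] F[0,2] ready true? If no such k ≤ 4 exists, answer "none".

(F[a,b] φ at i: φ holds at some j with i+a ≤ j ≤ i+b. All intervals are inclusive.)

2

Scan j = 2,3,… for F[0,2] ready:
  j=2: fails
  j=3: fails
  j=4: holds
First hit at j=4, so smallest k = 4-2 = 2.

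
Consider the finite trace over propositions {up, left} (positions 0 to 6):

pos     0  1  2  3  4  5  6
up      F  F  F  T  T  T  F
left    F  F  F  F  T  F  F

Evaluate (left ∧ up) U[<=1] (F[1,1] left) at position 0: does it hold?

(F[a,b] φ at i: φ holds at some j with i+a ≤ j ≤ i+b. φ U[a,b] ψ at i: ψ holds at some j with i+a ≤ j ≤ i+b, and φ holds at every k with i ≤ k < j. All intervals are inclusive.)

Does not hold

Need some j in [0,1] with F[1,1] left, and (left ∧ up) at every k in [0,j-1].
  j=0: F[1,1] left — fails (none in [1,1]).
  j=1: F[1,1] left — fails (none in [2,2]).
No j in the window works → until fails.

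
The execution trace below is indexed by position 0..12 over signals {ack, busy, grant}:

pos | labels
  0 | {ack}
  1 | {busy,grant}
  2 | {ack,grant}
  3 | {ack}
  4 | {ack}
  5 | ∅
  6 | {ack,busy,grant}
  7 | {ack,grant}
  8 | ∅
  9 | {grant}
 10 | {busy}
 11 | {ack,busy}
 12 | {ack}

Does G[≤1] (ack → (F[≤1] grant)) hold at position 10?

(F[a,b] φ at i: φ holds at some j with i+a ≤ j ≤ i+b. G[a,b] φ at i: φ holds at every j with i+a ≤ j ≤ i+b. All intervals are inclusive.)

Check (ack → (F[≤1] grant)) at every j in [10,11]:
  j=10: antecedent false → ✓
  j=11: antecedent true; consequent fails (none in [11,12]) → ✗
Fails at j=11 → formula fails.

Does not hold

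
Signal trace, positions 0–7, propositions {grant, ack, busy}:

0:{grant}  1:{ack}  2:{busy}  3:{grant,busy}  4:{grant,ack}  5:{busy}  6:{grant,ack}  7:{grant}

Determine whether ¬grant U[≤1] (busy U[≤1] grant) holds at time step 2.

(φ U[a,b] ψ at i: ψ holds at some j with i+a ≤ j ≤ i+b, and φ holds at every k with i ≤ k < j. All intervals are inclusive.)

Need some j in [2,3] with (busy U[≤1] grant), and ¬grant at every k in [2,j-1].
  j=2: (busy U[≤1] grant) holds; no prefix to check → satisfied.

Holds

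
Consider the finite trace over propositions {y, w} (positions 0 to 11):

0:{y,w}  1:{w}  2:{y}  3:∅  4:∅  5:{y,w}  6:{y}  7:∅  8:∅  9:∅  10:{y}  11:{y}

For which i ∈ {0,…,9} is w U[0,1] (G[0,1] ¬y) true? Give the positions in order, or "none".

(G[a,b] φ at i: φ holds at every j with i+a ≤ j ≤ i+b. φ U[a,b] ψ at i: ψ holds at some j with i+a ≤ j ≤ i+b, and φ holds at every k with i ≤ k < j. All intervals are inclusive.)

Evaluate at each i in [0,9]:
  i=0: ✗ (no rhs in [0,1])
  i=1: ✗ (no rhs in [1,2])
  i=2: ✗ (lhs fails at k=2 before rhs at j=3)
  i=3: ✓ (rhs at j=3)
  i=4: ✗ (no rhs in [4,5])
  i=5: ✗ (no rhs in [5,6])
  i=6: ✗ (lhs fails at k=6 before rhs at j=7)
  i=7: ✓ (rhs at j=7)
  i=8: ✓ (rhs at j=8)
  i=9: ✗ (no rhs in [9,10])

3, 7, 8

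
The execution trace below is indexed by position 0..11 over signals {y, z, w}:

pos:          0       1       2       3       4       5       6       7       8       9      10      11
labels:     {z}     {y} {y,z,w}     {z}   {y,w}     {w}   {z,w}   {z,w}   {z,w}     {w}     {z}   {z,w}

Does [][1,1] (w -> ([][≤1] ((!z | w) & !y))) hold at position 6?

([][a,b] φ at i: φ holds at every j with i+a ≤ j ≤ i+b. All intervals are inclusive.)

Holds

Check (w -> ([][≤1] ((!z | w) & !y))) at every j in [7,7]:
  j=7: antecedent true; consequent holds on [7,8] → ✓
All positions satisfy it → formula holds.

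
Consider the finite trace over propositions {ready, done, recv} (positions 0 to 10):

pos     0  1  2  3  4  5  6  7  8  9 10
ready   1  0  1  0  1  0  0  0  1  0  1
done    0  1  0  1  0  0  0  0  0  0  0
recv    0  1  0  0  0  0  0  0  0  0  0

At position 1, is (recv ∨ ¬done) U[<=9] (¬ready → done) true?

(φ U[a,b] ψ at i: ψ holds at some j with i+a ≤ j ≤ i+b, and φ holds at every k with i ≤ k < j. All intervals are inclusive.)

Holds

Need some j in [1,10] with (¬ready → done), and (recv ∨ ¬done) at every k in [1,j-1].
  j=1: (¬ready → done) holds; no prefix to check → satisfied.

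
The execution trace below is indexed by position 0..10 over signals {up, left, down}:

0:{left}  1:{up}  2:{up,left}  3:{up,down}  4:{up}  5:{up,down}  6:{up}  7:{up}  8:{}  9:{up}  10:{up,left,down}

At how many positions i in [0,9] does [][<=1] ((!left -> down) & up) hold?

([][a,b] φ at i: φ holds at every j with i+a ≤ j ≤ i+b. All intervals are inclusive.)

Evaluate at each i in [0,9]:
  i=0: ✗ (fails at j=0)
  i=1: ✗ (fails at j=1)
  i=2: ✓ (all of [2,3])
  i=3: ✗ (fails at j=4)
  i=4: ✗ (fails at j=4)
  i=5: ✗ (fails at j=6)
  i=6: ✗ (fails at j=6)
  i=7: ✗ (fails at j=7)
  i=8: ✗ (fails at j=8)
  i=9: ✗ (fails at j=9)
Positions where it holds: {2} → 1.

1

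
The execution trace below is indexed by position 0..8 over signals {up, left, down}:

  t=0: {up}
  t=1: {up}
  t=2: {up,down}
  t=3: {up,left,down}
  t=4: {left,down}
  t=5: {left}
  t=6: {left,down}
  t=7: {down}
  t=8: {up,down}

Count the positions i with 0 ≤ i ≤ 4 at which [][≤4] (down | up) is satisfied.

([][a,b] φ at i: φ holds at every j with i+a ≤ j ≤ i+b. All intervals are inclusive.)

1

Evaluate at each i in [0,4]:
  i=0: ✓ (all of [0,4])
  i=1: ✗ (fails at j=5)
  i=2: ✗ (fails at j=5)
  i=3: ✗ (fails at j=5)
  i=4: ✗ (fails at j=5)
Positions where it holds: {0} → 1.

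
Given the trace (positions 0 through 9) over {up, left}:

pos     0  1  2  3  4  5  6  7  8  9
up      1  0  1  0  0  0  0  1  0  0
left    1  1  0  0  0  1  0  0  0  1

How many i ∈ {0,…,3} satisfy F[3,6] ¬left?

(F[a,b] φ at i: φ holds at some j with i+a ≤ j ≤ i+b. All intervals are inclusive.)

Evaluate at each i in [0,3]:
  i=0: ✓ (witness j=3)
  i=1: ✓ (witness j=4)
  i=2: ✓ (witness j=6)
  i=3: ✓ (witness j=6)
Positions where it holds: {0, 1, 2, 3} → 4.

4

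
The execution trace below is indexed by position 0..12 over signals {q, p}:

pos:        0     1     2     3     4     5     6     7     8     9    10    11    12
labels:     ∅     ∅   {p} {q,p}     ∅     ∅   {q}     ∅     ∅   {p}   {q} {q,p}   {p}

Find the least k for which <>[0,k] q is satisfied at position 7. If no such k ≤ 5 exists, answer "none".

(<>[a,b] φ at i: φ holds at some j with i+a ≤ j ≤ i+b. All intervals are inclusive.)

Scan j = 7,8,… for q:
  j=7: fails
  j=8: fails
  j=9: fails
  j=10: holds
First hit at j=10, so smallest k = 10-7 = 3.

3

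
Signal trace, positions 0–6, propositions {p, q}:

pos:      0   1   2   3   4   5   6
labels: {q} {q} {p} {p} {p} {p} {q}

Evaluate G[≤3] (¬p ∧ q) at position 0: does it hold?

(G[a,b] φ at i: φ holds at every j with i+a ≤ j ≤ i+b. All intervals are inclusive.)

Check (¬p ∧ q) at every j in [0,3]:
  j=0: true
  j=1: true
  j=2: false
  j=3: false
Fails at j=2 → formula fails.

No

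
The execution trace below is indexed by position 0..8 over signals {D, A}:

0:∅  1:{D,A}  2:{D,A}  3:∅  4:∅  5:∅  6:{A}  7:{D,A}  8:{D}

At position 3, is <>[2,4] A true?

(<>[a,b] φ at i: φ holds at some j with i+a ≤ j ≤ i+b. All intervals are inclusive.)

Holds

Check A at each j in [5,7]:
  j=5: false
  j=6: true
  j=7: true
Found at j=6 → formula holds.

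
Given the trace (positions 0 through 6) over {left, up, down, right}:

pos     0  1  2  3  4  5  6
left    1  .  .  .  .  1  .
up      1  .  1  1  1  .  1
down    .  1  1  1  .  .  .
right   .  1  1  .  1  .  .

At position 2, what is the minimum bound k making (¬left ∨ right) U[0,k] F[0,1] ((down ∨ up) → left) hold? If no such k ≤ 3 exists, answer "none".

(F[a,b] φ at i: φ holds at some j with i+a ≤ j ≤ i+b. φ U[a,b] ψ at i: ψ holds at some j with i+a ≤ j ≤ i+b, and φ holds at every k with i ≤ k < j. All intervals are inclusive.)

Need earliest j ≥ 2 with F[0,1] ((down ∨ up) → left), and (¬left ∨ right) at every k in [2,j-1].
  j=2: rhs fails.
  j=3: rhs fails.
  j=4: rhs holds; lhs holds on [2,3]. k = 2.

2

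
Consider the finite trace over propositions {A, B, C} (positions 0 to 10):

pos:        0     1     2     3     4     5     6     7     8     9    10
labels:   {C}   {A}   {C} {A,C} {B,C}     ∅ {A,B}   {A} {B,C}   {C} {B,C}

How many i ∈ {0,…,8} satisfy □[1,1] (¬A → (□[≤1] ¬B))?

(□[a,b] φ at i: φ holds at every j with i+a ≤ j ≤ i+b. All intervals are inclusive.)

5

Evaluate at each i in [0,8]:
  i=0: ✓ (all of [1,1])
  i=1: ✓ (all of [2,2])
  i=2: ✓ (all of [3,3])
  i=3: ✗ (fails at j=4)
  i=4: ✗ (fails at j=5)
  i=5: ✓ (all of [6,6])
  i=6: ✓ (all of [7,7])
  i=7: ✗ (fails at j=8)
  i=8: ✗ (fails at j=9)
Positions where it holds: {0, 1, 2, 5, 6} → 5.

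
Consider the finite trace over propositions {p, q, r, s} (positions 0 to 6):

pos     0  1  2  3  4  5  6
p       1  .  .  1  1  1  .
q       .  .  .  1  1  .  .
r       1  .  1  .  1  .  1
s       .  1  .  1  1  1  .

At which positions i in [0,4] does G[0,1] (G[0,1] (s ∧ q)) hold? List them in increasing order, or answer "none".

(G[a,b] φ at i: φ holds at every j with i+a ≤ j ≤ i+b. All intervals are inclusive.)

none

Evaluate at each i in [0,4]:
  i=0: ✗ (fails at j=0)
  i=1: ✗ (fails at j=1)
  i=2: ✗ (fails at j=2)
  i=3: ✗ (fails at j=4)
  i=4: ✗ (fails at j=4)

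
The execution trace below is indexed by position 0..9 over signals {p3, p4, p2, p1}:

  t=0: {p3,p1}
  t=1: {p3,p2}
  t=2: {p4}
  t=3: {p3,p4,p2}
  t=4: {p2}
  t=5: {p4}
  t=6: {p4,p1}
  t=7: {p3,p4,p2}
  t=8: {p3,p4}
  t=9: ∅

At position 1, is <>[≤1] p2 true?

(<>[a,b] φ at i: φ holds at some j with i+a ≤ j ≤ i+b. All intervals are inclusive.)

Check p2 at each j in [1,2]:
  j=1: true
  j=2: false
Found at j=1 → formula holds.

Holds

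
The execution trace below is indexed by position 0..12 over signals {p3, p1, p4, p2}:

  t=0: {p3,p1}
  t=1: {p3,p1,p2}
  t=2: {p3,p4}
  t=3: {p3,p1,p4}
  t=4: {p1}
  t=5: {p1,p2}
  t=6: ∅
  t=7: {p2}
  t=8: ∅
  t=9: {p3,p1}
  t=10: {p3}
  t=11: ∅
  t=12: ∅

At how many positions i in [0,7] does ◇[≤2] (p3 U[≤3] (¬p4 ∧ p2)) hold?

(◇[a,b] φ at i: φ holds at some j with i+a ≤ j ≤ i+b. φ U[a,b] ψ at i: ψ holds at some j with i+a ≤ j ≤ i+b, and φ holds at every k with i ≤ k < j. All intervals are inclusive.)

7

Evaluate at each i in [0,7]:
  i=0: ✓ (witness j=0)
  i=1: ✓ (witness j=1)
  i=2: ✗ (none in [2,4])
  i=3: ✓ (witness j=5)
  i=4: ✓ (witness j=5)
  i=5: ✓ (witness j=5)
  i=6: ✓ (witness j=7)
  i=7: ✓ (witness j=7)
Positions where it holds: {0, 1, 3, 4, 5, 6, 7} → 7.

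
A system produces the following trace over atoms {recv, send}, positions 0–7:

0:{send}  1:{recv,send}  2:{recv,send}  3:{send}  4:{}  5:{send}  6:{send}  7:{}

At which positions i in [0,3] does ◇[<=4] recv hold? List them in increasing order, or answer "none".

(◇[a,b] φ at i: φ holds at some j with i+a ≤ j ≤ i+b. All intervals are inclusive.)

Evaluate at each i in [0,3]:
  i=0: ✓ (witness j=1)
  i=1: ✓ (witness j=1)
  i=2: ✓ (witness j=2)
  i=3: ✗ (none in [3,7])

0, 1, 2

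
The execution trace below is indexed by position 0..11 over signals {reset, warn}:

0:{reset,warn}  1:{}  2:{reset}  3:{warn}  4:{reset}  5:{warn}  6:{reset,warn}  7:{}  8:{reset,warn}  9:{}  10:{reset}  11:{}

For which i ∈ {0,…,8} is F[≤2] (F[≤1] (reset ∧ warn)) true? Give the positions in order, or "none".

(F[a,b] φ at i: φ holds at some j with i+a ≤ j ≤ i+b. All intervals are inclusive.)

0, 3, 4, 5, 6, 7, 8

Evaluate at each i in [0,8]:
  i=0: ✓ (witness j=0)
  i=1: ✗ (none in [1,3])
  i=2: ✗ (none in [2,4])
  i=3: ✓ (witness j=5)
  i=4: ✓ (witness j=5)
  i=5: ✓ (witness j=5)
  i=6: ✓ (witness j=6)
  i=7: ✓ (witness j=7)
  i=8: ✓ (witness j=8)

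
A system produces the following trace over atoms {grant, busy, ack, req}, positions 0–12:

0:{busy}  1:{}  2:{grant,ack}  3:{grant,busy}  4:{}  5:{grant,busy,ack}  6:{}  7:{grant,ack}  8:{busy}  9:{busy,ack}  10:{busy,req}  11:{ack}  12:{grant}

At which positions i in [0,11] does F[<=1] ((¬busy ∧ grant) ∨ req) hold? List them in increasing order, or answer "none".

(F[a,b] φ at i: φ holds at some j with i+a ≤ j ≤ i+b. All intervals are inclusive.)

Evaluate at each i in [0,11]:
  i=0: ✗ (none in [0,1])
  i=1: ✓ (witness j=2)
  i=2: ✓ (witness j=2)
  i=3: ✗ (none in [3,4])
  i=4: ✗ (none in [4,5])
  i=5: ✗ (none in [5,6])
  i=6: ✓ (witness j=7)
  i=7: ✓ (witness j=7)
  i=8: ✗ (none in [8,9])
  i=9: ✓ (witness j=10)
  i=10: ✓ (witness j=10)
  i=11: ✓ (witness j=12)

1, 2, 6, 7, 9, 10, 11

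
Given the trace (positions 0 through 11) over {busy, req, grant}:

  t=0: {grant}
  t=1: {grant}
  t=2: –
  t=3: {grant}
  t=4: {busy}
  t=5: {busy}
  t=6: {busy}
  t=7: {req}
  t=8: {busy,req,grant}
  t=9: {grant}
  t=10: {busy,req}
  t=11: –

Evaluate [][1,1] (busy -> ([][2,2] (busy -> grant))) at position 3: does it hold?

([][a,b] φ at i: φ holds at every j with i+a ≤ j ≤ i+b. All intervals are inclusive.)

No

Check (busy -> ([][2,2] (busy -> grant))) at every j in [4,4]:
  j=4: antecedent true; consequent fails at 6 → ✗
Fails at j=4 → formula fails.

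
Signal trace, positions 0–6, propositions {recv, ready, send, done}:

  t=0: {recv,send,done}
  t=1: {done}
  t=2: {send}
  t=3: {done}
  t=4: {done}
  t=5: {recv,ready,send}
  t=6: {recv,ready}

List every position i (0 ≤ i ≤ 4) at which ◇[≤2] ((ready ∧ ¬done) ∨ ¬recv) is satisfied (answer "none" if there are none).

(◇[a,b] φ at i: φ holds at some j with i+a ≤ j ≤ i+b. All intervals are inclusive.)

Evaluate at each i in [0,4]:
  i=0: ✓ (witness j=1)
  i=1: ✓ (witness j=1)
  i=2: ✓ (witness j=2)
  i=3: ✓ (witness j=3)
  i=4: ✓ (witness j=4)

0, 1, 2, 3, 4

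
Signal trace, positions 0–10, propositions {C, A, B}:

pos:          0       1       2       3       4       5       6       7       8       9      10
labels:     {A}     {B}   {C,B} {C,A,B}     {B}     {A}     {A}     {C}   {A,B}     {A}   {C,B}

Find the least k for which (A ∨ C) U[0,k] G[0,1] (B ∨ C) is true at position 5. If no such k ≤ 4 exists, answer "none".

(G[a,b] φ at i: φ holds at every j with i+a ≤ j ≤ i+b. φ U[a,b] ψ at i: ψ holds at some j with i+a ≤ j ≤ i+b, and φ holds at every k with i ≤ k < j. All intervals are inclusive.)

Need earliest j ≥ 5 with G[0,1] (B ∨ C), and (A ∨ C) at every k in [5,j-1].
  j=5: rhs fails.
  j=6: rhs fails.
  j=7: rhs holds; lhs holds on [5,6]. k = 2.

2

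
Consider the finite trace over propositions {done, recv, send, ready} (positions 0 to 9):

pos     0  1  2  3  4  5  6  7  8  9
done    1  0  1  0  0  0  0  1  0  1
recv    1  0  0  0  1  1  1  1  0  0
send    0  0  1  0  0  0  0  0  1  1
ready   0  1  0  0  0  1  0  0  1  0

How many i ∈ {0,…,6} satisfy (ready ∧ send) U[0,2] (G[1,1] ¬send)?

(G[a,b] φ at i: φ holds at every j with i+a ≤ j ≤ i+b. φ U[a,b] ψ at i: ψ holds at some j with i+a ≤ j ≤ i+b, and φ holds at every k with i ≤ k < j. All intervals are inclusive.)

6

Evaluate at each i in [0,6]:
  i=0: ✓ (rhs at j=0)
  i=1: ✗ (lhs fails at k=1 before rhs at j=2)
  i=2: ✓ (rhs at j=2)
  i=3: ✓ (rhs at j=3)
  i=4: ✓ (rhs at j=4)
  i=5: ✓ (rhs at j=5)
  i=6: ✓ (rhs at j=6)
Positions where it holds: {0, 2, 3, 4, 5, 6} → 6.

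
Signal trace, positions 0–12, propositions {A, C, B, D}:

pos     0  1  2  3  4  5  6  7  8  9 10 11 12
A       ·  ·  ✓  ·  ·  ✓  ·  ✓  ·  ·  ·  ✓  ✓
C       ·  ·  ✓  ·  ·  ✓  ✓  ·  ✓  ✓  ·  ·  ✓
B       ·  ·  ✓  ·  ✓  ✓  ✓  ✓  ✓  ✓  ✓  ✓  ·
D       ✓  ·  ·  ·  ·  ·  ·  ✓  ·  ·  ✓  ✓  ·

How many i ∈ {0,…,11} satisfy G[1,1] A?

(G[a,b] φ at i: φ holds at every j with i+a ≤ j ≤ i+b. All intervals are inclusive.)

5

Evaluate at each i in [0,11]:
  i=0: ✗ (fails at j=1)
  i=1: ✓ (all of [2,2])
  i=2: ✗ (fails at j=3)
  i=3: ✗ (fails at j=4)
  i=4: ✓ (all of [5,5])
  i=5: ✗ (fails at j=6)
  i=6: ✓ (all of [7,7])
  i=7: ✗ (fails at j=8)
  i=8: ✗ (fails at j=9)
  i=9: ✗ (fails at j=10)
  i=10: ✓ (all of [11,11])
  i=11: ✓ (all of [12,12])
Positions where it holds: {1, 4, 6, 10, 11} → 5.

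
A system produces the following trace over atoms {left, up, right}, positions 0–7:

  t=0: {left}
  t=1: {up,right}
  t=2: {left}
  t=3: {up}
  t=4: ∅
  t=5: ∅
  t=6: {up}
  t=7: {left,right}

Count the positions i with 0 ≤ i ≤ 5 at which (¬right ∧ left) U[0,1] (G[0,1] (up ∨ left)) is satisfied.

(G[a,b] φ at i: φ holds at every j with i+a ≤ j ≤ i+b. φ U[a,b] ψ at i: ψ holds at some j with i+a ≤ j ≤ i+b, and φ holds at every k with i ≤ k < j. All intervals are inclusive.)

3

Evaluate at each i in [0,5]:
  i=0: ✓ (rhs at j=0)
  i=1: ✓ (rhs at j=1)
  i=2: ✓ (rhs at j=2)
  i=3: ✗ (no rhs in [3,4])
  i=4: ✗ (no rhs in [4,5])
  i=5: ✗ (lhs fails at k=5 before rhs at j=6)
Positions where it holds: {0, 1, 2} → 3.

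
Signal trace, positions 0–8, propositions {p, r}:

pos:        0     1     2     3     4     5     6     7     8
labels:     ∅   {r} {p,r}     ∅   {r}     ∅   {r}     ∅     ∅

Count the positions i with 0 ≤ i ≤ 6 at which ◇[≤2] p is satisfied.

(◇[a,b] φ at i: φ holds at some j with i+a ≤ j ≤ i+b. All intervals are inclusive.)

3

Evaluate at each i in [0,6]:
  i=0: ✓ (witness j=2)
  i=1: ✓ (witness j=2)
  i=2: ✓ (witness j=2)
  i=3: ✗ (none in [3,5])
  i=4: ✗ (none in [4,6])
  i=5: ✗ (none in [5,7])
  i=6: ✗ (none in [6,8])
Positions where it holds: {0, 1, 2} → 3.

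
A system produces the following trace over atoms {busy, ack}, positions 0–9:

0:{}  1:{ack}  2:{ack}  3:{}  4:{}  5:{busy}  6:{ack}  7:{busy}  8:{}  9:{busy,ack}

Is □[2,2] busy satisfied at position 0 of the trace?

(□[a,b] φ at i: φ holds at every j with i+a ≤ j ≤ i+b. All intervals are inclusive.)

Does not hold

Check busy at every j in [2,2]:
  j=2: false
Fails at j=2 → formula fails.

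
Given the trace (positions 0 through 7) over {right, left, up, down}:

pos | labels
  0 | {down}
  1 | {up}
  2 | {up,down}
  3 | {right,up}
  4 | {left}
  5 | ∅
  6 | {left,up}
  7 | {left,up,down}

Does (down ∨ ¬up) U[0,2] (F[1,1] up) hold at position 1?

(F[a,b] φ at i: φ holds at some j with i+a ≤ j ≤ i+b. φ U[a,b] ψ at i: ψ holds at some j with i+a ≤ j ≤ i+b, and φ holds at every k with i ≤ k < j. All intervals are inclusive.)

Need some j in [1,3] with F[1,1] up, and (down ∨ ¬up) at every k in [1,j-1].
  j=1: F[1,1] up holds; no prefix to check → satisfied.

Yes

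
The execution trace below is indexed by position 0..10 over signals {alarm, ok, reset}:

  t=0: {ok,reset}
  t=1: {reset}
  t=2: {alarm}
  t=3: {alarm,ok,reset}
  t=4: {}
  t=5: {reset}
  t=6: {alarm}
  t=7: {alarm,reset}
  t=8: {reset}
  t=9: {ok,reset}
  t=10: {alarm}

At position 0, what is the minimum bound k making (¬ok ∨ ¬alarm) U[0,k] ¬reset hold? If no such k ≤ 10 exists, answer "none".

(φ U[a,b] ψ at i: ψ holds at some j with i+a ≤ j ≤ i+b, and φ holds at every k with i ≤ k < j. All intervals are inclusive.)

Need earliest j ≥ 0 with ¬reset, and (¬ok ∨ ¬alarm) at every k in [0,j-1].
  j=0: rhs fails.
  j=1: rhs fails.
  j=2: rhs holds; lhs holds on [0,1]. k = 2.

2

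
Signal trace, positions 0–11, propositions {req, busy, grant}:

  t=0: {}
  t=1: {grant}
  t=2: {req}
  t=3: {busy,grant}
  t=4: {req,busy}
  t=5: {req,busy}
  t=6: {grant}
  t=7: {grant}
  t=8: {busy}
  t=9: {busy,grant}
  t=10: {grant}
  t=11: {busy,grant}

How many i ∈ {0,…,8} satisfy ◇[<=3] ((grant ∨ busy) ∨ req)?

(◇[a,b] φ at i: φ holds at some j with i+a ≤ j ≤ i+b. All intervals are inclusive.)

9

Evaluate at each i in [0,8]:
  i=0: ✓ (witness j=1)
  i=1: ✓ (witness j=1)
  i=2: ✓ (witness j=2)
  i=3: ✓ (witness j=3)
  i=4: ✓ (witness j=4)
  i=5: ✓ (witness j=5)
  i=6: ✓ (witness j=6)
  i=7: ✓ (witness j=7)
  i=8: ✓ (witness j=8)
Positions where it holds: {0, 1, 2, 3, 4, 5, 6, 7, 8} → 9.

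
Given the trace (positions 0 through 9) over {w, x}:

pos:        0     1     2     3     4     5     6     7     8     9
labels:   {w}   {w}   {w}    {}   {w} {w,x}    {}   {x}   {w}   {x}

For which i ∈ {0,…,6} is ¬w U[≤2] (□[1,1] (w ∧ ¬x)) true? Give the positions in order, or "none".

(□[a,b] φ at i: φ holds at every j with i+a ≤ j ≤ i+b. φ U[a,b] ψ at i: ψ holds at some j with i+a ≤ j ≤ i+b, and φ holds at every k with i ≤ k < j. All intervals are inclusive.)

0, 1, 3, 6

Evaluate at each i in [0,6]:
  i=0: ✓ (rhs at j=0)
  i=1: ✓ (rhs at j=1)
  i=2: ✗ (lhs fails at k=2 before rhs at j=3)
  i=3: ✓ (rhs at j=3)
  i=4: ✗ (no rhs in [4,6])
  i=5: ✗ (lhs fails at k=5 before rhs at j=7)
  i=6: ✓ (rhs at j=7; lhs holds on [6,6])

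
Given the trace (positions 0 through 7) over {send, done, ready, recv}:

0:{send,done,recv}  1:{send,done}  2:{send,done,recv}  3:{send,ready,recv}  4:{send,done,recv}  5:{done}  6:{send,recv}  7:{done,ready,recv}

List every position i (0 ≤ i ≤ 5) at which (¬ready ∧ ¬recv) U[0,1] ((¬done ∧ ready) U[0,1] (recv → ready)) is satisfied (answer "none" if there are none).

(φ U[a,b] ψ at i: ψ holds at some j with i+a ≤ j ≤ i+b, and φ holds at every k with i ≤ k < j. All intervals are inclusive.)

1, 3, 5

Evaluate at each i in [0,5]:
  i=0: ✗ (lhs fails at k=0 before rhs at j=1)
  i=1: ✓ (rhs at j=1)
  i=2: ✗ (lhs fails at k=2 before rhs at j=3)
  i=3: ✓ (rhs at j=3)
  i=4: ✗ (lhs fails at k=4 before rhs at j=5)
  i=5: ✓ (rhs at j=5)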